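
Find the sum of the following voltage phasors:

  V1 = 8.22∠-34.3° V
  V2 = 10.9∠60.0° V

Step 1 — Convert each phasor to rectangular form:
  V1 = 8.22·(cos(-34.3°) + j·sin(-34.3°)) = 6.791 - j4.632 V
  V2 = 10.9·(cos(60.0°) + j·sin(60.0°)) = 5.45 + j9.44 V
Step 2 — Sum components: V_total = 12.24 + j4.807 V.
Step 3 — Convert to polar: |V_total| = 13.15 V, ∠V_total = 21.4°.

V_total = 13.15∠21.4° V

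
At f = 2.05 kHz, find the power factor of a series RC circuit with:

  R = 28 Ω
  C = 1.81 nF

Step 1 — Angular frequency: ω = 2π·f = 2π·2050 = 1.288e+04 rad/s.
Step 2 — Component impedances:
  R: Z = R = 28 Ω
  C: Z = 1/(jωC) = -j/(ω·C) = 0 - j4.289e+04 Ω
Step 3 — Series combination: Z_total = R + C = 28 - j4.289e+04 Ω = 4.289e+04∠-90.0° Ω.
Step 4 — Power factor: PF = cos(φ) = Re(Z)/|Z| = 28/4.289e+04 = 0.0006528.
Step 5 — Type: Im(Z) = -4.289e+04 ⇒ leading (phase φ = -90.0°).

PF = 0.0006528 (leading, φ = -90.0°)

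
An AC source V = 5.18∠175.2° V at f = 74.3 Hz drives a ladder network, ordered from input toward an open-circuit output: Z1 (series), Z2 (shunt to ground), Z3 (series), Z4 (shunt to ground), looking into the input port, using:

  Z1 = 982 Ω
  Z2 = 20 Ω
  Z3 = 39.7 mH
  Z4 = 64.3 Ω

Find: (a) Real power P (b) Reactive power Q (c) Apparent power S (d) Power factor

Step 1 — Angular frequency: ω = 2π·f = 2π·74.3 = 466.8 rad/s.
Step 2 — Component impedances:
  Z1: Z = R = 982 Ω
  Z2: Z = R = 20 Ω
  Z3: Z = jωL = j·466.8·0.0397 = 0 + j18.53 Ω
  Z4: Z = R = 64.3 Ω
Step 3 — Ladder network (open output): work backward from the far end, alternating series and parallel combinations. Z_in = 997.5 + j0.9951 Ω = 997.5∠0.1° Ω.
Step 4 — Source phasor: V = 5.18∠175.2° V = -5.162 + j0.4335 V.
Step 5 — Current: I = V / Z = -0.005174 + j0.0004397 A = 0.005193∠175.1° A.
Step 6 — Complex power: S = V·I* = 0.0269 + j2.684e-05 VA.
Step 7 — Real power: P = Re(S) = 0.0269 W.
Step 8 — Reactive power: Q = Im(S) = 2.684e-05 VAR.
Step 9 — Apparent power: |S| = 0.0269 VA.
Step 10 — Power factor: PF = P/|S| = 1 (lagging).

(a) P = 0.0269 W  (b) Q = 2.684e-05 VAR  (c) S = 0.0269 VA  (d) PF = 1 (lagging)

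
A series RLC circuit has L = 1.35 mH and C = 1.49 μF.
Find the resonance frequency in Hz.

Step 1 — Resonance condition Im(Z)=0 gives ω₀ = 1/√(LC).
Step 2 — ω₀ = 1/√(0.00135·1.49e-06) = 2.23e+04 rad/s.
Step 3 — f₀ = ω₀/(2π) = 3549 Hz.

f₀ = 3549 Hz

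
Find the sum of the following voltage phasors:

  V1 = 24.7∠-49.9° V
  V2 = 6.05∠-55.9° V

Step 1 — Convert each phasor to rectangular form:
  V1 = 24.7·(cos(-49.9°) + j·sin(-49.9°)) = 15.91 - j18.89 V
  V2 = 6.05·(cos(-55.9°) + j·sin(-55.9°)) = 3.392 - j5.01 V
Step 2 — Sum components: V_total = 19.3 - j23.9 V.
Step 3 — Convert to polar: |V_total| = 30.72 V, ∠V_total = -51.1°.

V_total = 30.72∠-51.1° V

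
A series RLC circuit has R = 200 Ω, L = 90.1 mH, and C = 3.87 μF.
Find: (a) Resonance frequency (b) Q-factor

Step 1 — Resonance condition Im(Z)=0 gives ω₀ = 1/√(LC).
Step 2 — ω₀ = 1/√(0.0901·3.87e-06) = 1693 rad/s.
Step 3 — f₀ = ω₀/(2π) = 269.5 Hz.
Step 4 — Series Q: Q = ω₀L/R = 1693·0.0901/200 = 0.7629.

(a) f₀ = 269.5 Hz  (b) Q = 0.7629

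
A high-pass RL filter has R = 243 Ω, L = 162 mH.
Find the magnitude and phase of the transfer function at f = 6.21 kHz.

Step 1 — Angular frequency: ω = 2π·6210 = 3.902e+04 rad/s.
Step 2 — Transfer function: H(jω) = jωL/(R + jωL).
Step 3 — Numerator jωL = j·6321; denominator R + jωL = 243 + j6321.
Step 4 — H = 0.9985 + j0.03839.
Step 5 — Magnitude: |H| = 0.9993 (-0.0 dB); phase: φ = 2.2°.

|H| = 0.9993 (-0.0 dB), φ = 2.2°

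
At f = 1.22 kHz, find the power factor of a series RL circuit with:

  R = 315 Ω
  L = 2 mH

Step 1 — Angular frequency: ω = 2π·f = 2π·1220 = 7665 rad/s.
Step 2 — Component impedances:
  R: Z = R = 315 Ω
  L: Z = jωL = j·7665·0.002 = 0 + j15.33 Ω
Step 3 — Series combination: Z_total = R + L = 315 + j15.33 Ω = 315.4∠2.8° Ω.
Step 4 — Power factor: PF = cos(φ) = Re(Z)/|Z| = 315/315.37 = 0.9988.
Step 5 — Type: Im(Z) = 15.33 ⇒ lagging (phase φ = 2.8°).

PF = 0.9988 (lagging, φ = 2.8°)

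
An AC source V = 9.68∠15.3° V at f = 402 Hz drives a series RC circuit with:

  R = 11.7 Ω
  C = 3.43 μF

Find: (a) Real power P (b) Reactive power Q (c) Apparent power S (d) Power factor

Step 1 — Angular frequency: ω = 2π·f = 2π·402 = 2526 rad/s.
Step 2 — Component impedances:
  R: Z = R = 11.7 Ω
  C: Z = 1/(jωC) = -j/(ω·C) = 0 - j115.4 Ω
Step 3 — Series combination: Z_total = R + C = 11.7 - j115.4 Ω = 116∠-84.2° Ω.
Step 4 — Source phasor: V = 9.68∠15.3° V = 9.337 + j2.554 V.
Step 5 — Current: I = V / Z = -0.01379 + j0.08229 A = 0.08344∠99.5° A.
Step 6 — Complex power: S = V·I* = 0.08145 - j0.8035 VA.
Step 7 — Real power: P = Re(S) = 0.08145 W.
Step 8 — Reactive power: Q = Im(S) = -0.8035 VAR.
Step 9 — Apparent power: |S| = 0.8077 VA.
Step 10 — Power factor: PF = P/|S| = 0.1008 (leading).

(a) P = 0.08145 W  (b) Q = -0.8035 VAR  (c) S = 0.8077 VA  (d) PF = 0.1008 (leading)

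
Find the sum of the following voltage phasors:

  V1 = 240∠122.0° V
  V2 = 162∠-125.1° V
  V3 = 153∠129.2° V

Step 1 — Convert each phasor to rectangular form:
  V1 = 240·(cos(122.0°) + j·sin(122.0°)) = -127.2 + j203.5 V
  V2 = 162·(cos(-125.1°) + j·sin(-125.1°)) = -93.15 - j132.5 V
  V3 = 153·(cos(129.2°) + j·sin(129.2°)) = -96.7 + j118.6 V
Step 2 — Sum components: V_total = -317 + j189.6 V.
Step 3 — Convert to polar: |V_total| = 369.4 V, ∠V_total = 149.1°.

V_total = 369.4∠149.1° V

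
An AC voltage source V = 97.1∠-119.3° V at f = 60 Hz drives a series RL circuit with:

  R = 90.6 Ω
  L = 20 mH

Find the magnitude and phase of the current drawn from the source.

Step 1 — Angular frequency: ω = 2π·f = 2π·60 = 377 rad/s.
Step 2 — Component impedances:
  R: Z = R = 90.6 Ω
  L: Z = jωL = j·377·0.02 = 0 + j7.54 Ω
Step 3 — Series combination: Z_total = R + L = 90.6 + j7.54 Ω = 90.91∠4.8° Ω.
Step 4 — Source phasor: V = 97.1∠-119.3° V = -47.52 - j84.68 V.
Step 5 — Ohm's law: I = V / Z_total = (-47.52 - j84.68) / (90.6 + j7.54) = -0.5981 - j0.8849 A.
Step 6 — Convert to polar: |I| = 1.068 A, ∠I = -124.1°.

I = 1.068∠-124.1° A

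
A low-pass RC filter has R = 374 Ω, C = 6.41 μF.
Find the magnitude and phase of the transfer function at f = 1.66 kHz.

Step 1 — Angular frequency: ω = 2π·1660 = 1.043e+04 rad/s.
Step 2 — Transfer function: H(jω) = 1/(1 + jωRC).
Step 3 — Denominator: 1 + jωRC = 1 + j·1.043e+04·374·6.41e-06 = 1 + j25.
Step 4 — H = 0.001597 - j0.03993.
Step 5 — Magnitude: |H| = 0.03996 (-28.0 dB); phase: φ = -87.7°.

|H| = 0.03996 (-28.0 dB), φ = -87.7°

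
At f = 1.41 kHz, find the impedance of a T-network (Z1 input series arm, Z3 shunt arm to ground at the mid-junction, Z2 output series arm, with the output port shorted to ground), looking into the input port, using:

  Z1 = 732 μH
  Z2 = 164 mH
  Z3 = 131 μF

Step 1 — Angular frequency: ω = 2π·f = 2π·1410 = 8859 rad/s.
Step 2 — Component impedances:
  Z1: Z = jωL = j·8859·0.000732 = 0 + j6.485 Ω
  Z2: Z = jωL = j·8859·0.164 = 0 + j1453 Ω
  Z3: Z = 1/(jωC) = -j/(ω·C) = 0 - j0.8616 Ω
Step 3 — With the output port shorted to ground, the output series arm Z2 runs from the junction to ground; the shunt arm Z3 also runs from the junction to ground. They appear in parallel: Z3 || Z2 = 0 - j0.8622 Ω.
Step 4 — Series with input arm Z1: Z_in = Z1 + (Z3 || Z2) = 0 + j5.623 Ω = 5.623∠90.0° Ω.

Z = 0 + j5.623 Ω = 5.623∠90.0° Ω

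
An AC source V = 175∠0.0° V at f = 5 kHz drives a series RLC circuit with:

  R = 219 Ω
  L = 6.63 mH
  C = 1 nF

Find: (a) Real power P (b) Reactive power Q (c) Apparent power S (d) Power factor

Step 1 — Angular frequency: ω = 2π·f = 2π·5000 = 3.142e+04 rad/s.
Step 2 — Component impedances:
  R: Z = R = 219 Ω
  L: Z = jωL = j·3.142e+04·0.00663 = 0 + j208.3 Ω
  C: Z = 1/(jωC) = -j/(ω·C) = 0 - j3.183e+04 Ω
Step 3 — Series combination: Z_total = R + L + C = 219 - j3.162e+04 Ω = 3.162e+04∠-89.6° Ω.
Step 4 — Source phasor: V = 175∠0.0° V = 175 V.
Step 5 — Current: I = V / Z = 3.832e-05 + j0.005534 A = 0.005534∠89.6° A.
Step 6 — Complex power: S = V·I* = 0.006707 - j0.9684 VA.
Step 7 — Real power: P = Re(S) = 0.006707 W.
Step 8 — Reactive power: Q = Im(S) = -0.9684 VAR.
Step 9 — Apparent power: |S| = 0.9684 VA.
Step 10 — Power factor: PF = P/|S| = 0.006925 (leading).

(a) P = 0.006707 W  (b) Q = -0.9684 VAR  (c) S = 0.9684 VA  (d) PF = 0.006925 (leading)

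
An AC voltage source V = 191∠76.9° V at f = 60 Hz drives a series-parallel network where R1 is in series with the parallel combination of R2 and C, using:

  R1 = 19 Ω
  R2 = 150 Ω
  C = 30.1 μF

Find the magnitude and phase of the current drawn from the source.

Step 1 — Angular frequency: ω = 2π·f = 2π·60 = 377 rad/s.
Step 2 — Component impedances:
  R1: Z = R = 19 Ω
  R2: Z = R = 150 Ω
  C: Z = 1/(jωC) = -j/(ω·C) = 0 - j88.13 Ω
Step 3 — Parallel branch: R2 || C = 1/(1/R2 + 1/C) = 38.49 - j65.51 Ω.
Step 4 — Series with R1: Z_total = R1 + (R2 || C) = 57.49 - j65.51 Ω = 87.16∠-48.7° Ω.
Step 5 — Source phasor: V = 191∠76.9° V = 43.29 + j186 V.
Step 6 — Ohm's law: I = V / Z_total = (43.29 + j186) / (57.49 - j65.51) = -1.277 + j1.781 A.
Step 7 — Convert to polar: |I| = 2.191 A, ∠I = 125.6°.

I = 2.191∠125.6° A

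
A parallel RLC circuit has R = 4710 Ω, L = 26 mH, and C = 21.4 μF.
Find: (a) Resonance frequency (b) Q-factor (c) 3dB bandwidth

Step 1 — Resonance: ω₀ = 1/√(LC) = 1/√(0.026·2.14e-05) = 1341 rad/s.
Step 2 — f₀ = ω₀/(2π) = 213.4 Hz.
Step 3 — Parallel Q: Q = R/(ω₀L) = 4710/(1341·0.026) = 135.1.
Step 4 — Bandwidth: Δω = ω₀/Q = 9.921 rad/s; BW = Δω/(2π) = 1.579 Hz.

(a) f₀ = 213.4 Hz  (b) Q = 135.1  (c) BW = 1.579 Hz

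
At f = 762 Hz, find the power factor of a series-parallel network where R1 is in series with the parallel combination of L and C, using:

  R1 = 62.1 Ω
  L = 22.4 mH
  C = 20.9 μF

Step 1 — Angular frequency: ω = 2π·f = 2π·762 = 4788 rad/s.
Step 2 — Component impedances:
  R1: Z = R = 62.1 Ω
  L: Z = jωL = j·4788·0.0224 = 0 + j107.2 Ω
  C: Z = 1/(jωC) = -j/(ω·C) = 0 - j9.994 Ω
Step 3 — Parallel branch: L || C = 1/(1/L + 1/C) = 0 - j11.02 Ω.
Step 4 — Series with R1: Z_total = R1 + (L || C) = 62.1 - j11.02 Ω = 63.07∠-10.1° Ω.
Step 5 — Power factor: PF = cos(φ) = Re(Z)/|Z| = 62.1/63.07 = 0.9846.
Step 6 — Type: Im(Z) = -11.02 ⇒ leading (phase φ = -10.1°).

PF = 0.9846 (leading, φ = -10.1°)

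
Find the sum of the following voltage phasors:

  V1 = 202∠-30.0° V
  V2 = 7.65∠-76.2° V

Step 1 — Convert each phasor to rectangular form:
  V1 = 202·(cos(-30.0°) + j·sin(-30.0°)) = 174.9 - j101 V
  V2 = 7.65·(cos(-76.2°) + j·sin(-76.2°)) = 1.825 - j7.429 V
Step 2 — Sum components: V_total = 176.8 - j108.4 V.
Step 3 — Convert to polar: |V_total| = 207.4 V, ∠V_total = -31.5°.

V_total = 207.4∠-31.5° V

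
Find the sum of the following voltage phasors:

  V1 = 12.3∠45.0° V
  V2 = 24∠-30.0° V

Step 1 — Convert each phasor to rectangular form:
  V1 = 12.3·(cos(45.0°) + j·sin(45.0°)) = 8.697 + j8.697 V
  V2 = 24·(cos(-30.0°) + j·sin(-30.0°)) = 20.78 - j12 V
Step 2 — Sum components: V_total = 29.48 - j3.303 V.
Step 3 — Convert to polar: |V_total| = 29.67 V, ∠V_total = -6.4°.

V_total = 29.67∠-6.4° V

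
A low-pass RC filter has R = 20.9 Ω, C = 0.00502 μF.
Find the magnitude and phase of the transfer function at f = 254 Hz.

Step 1 — Angular frequency: ω = 2π·254 = 1596 rad/s.
Step 2 — Transfer function: H(jω) = 1/(1 + jωRC).
Step 3 — Denominator: 1 + jωRC = 1 + j·1596·20.9·5.02e-09 = 1 + j0.0001674.
Step 4 — H = 1 - j0.0001674.
Step 5 — Magnitude: |H| = 1 (-0.0 dB); phase: φ = -0.0°.

|H| = 1 (-0.0 dB), φ = -0.0°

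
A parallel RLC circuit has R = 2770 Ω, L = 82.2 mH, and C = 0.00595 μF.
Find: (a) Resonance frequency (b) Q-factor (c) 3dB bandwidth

Step 1 — Resonance: ω₀ = 1/√(LC) = 1/√(0.0822·5.95e-09) = 4.522e+04 rad/s.
Step 2 — f₀ = ω₀/(2π) = 7197 Hz.
Step 3 — Parallel Q: Q = R/(ω₀L) = 2770/(4.522e+04·0.0822) = 0.7453.
Step 4 — Bandwidth: Δω = ω₀/Q = 6.067e+04 rad/s; BW = Δω/(2π) = 9657 Hz.

(a) f₀ = 7197 Hz  (b) Q = 0.7453  (c) BW = 9657 Hz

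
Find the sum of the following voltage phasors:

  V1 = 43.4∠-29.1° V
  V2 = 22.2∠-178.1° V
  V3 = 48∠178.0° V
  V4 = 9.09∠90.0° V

Step 1 — Convert each phasor to rectangular form:
  V1 = 43.4·(cos(-29.1°) + j·sin(-29.1°)) = 37.92 - j21.11 V
  V2 = 22.2·(cos(-178.1°) + j·sin(-178.1°)) = -22.19 - j0.736 V
  V3 = 48·(cos(178.0°) + j·sin(178.0°)) = -47.97 + j1.675 V
  V4 = 9.09·(cos(90.0°) + j·sin(90.0°)) = 0 + j9.09 V
Step 2 — Sum components: V_total = -32.24 - j11.08 V.
Step 3 — Convert to polar: |V_total| = 34.09 V, ∠V_total = -161.0°.

V_total = 34.09∠-161.0° V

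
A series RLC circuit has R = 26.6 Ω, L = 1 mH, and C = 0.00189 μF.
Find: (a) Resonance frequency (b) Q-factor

Step 1 — Resonance condition Im(Z)=0 gives ω₀ = 1/√(LC).
Step 2 — ω₀ = 1/√(0.001·1.89e-09) = 7.274e+05 rad/s.
Step 3 — f₀ = ω₀/(2π) = 1.158e+05 Hz.
Step 4 — Series Q: Q = ω₀L/R = 7.274e+05·0.001/26.6 = 27.35.

(a) f₀ = 1.158e+05 Hz  (b) Q = 27.35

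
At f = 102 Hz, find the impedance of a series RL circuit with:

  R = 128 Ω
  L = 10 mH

Step 1 — Angular frequency: ω = 2π·f = 2π·102 = 640.9 rad/s.
Step 2 — Component impedances:
  R: Z = R = 128 Ω
  L: Z = jωL = j·640.9·0.01 = 0 + j6.409 Ω
Step 3 — Series combination: Z_total = R + L = 128 + j6.409 Ω = 128.2∠2.9° Ω.

Z = 128 + j6.409 Ω = 128.2∠2.9° Ω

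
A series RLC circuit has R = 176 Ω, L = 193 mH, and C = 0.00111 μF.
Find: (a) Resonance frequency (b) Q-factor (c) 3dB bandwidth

Step 1 — Resonance: ω₀ = 1/√(LC) = 1/√(0.193·1.11e-09) = 6.832e+04 rad/s.
Step 2 — f₀ = ω₀/(2π) = 1.087e+04 Hz.
Step 3 — Series Q: Q = ω₀L/R = 6.832e+04·0.193/176 = 74.92.
Step 4 — Bandwidth: Δω = ω₀/Q = 911.9 rad/s; BW = Δω/(2π) = 145.1 Hz.

(a) f₀ = 1.087e+04 Hz  (b) Q = 74.92  (c) BW = 145.1 Hz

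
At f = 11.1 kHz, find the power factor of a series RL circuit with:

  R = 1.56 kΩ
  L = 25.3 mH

Step 1 — Angular frequency: ω = 2π·f = 2π·1.11e+04 = 6.974e+04 rad/s.
Step 2 — Component impedances:
  R: Z = R = 1560 Ω
  L: Z = jωL = j·6.974e+04·0.0253 = 0 + j1765 Ω
Step 3 — Series combination: Z_total = R + L = 1560 + j1765 Ω = 2355∠48.5° Ω.
Step 4 — Power factor: PF = cos(φ) = Re(Z)/|Z| = 1560/2355 = 0.6624.
Step 5 — Type: Im(Z) = 1765 ⇒ lagging (phase φ = 48.5°).

PF = 0.6624 (lagging, φ = 48.5°)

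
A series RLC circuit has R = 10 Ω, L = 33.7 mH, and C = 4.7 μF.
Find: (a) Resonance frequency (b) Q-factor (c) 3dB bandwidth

Step 1 — Resonance: ω₀ = 1/√(LC) = 1/√(0.0337·4.7e-06) = 2513 rad/s.
Step 2 — f₀ = ω₀/(2π) = 399.9 Hz.
Step 3 — Series Q: Q = ω₀L/R = 2513·0.0337/10 = 8.468.
Step 4 — Bandwidth: Δω = ω₀/Q = 296.7 rad/s; BW = Δω/(2π) = 47.23 Hz.

(a) f₀ = 399.9 Hz  (b) Q = 8.468  (c) BW = 47.23 Hz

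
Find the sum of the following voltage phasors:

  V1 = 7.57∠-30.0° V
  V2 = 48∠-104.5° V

Step 1 — Convert each phasor to rectangular form:
  V1 = 7.57·(cos(-30.0°) + j·sin(-30.0°)) = 6.556 - j3.785 V
  V2 = 48·(cos(-104.5°) + j·sin(-104.5°)) = -12.02 - j46.47 V
Step 2 — Sum components: V_total = -5.462 - j50.26 V.
Step 3 — Convert to polar: |V_total| = 50.55 V, ∠V_total = -96.2°.

V_total = 50.55∠-96.2° V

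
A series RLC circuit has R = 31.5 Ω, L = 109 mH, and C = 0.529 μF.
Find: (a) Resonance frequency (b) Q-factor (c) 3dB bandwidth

Step 1 — Resonance: ω₀ = 1/√(LC) = 1/√(0.109·5.29e-07) = 4164 rad/s.
Step 2 — f₀ = ω₀/(2π) = 662.8 Hz.
Step 3 — Series Q: Q = ω₀L/R = 4164·0.109/31.5 = 14.41.
Step 4 — Bandwidth: Δω = ω₀/Q = 289 rad/s; BW = Δω/(2π) = 45.99 Hz.

(a) f₀ = 662.8 Hz  (b) Q = 14.41  (c) BW = 45.99 Hz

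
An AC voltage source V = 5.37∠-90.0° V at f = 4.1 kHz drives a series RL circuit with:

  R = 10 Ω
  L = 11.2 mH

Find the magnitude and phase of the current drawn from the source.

Step 1 — Angular frequency: ω = 2π·f = 2π·4100 = 2.576e+04 rad/s.
Step 2 — Component impedances:
  R: Z = R = 10 Ω
  L: Z = jωL = j·2.576e+04·0.0112 = 0 + j288.5 Ω
Step 3 — Series combination: Z_total = R + L = 10 + j288.5 Ω = 288.7∠88.0° Ω.
Step 4 — Source phasor: V = 5.37∠-90.0° V = 0 - j5.37 V.
Step 5 — Ohm's law: I = V / Z_total = (0 - j5.37) / (10 + j288.5) = -0.01859 - j0.0006443 A.
Step 6 — Convert to polar: |I| = 0.0186 A, ∠I = -178.0°.

I = 0.0186∠-178.0° A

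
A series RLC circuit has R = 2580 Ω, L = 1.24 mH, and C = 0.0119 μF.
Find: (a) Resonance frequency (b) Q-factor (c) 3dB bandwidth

Step 1 — Resonance: ω₀ = 1/√(LC) = 1/√(0.00124·1.19e-08) = 2.603e+05 rad/s.
Step 2 — f₀ = ω₀/(2π) = 4.143e+04 Hz.
Step 3 — Series Q: Q = ω₀L/R = 2.603e+05·0.00124/2580 = 0.1251.
Step 4 — Bandwidth: Δω = ω₀/Q = 2.081e+06 rad/s; BW = Δω/(2π) = 3.311e+05 Hz.

(a) f₀ = 4.143e+04 Hz  (b) Q = 0.1251  (c) BW = 3.311e+05 Hz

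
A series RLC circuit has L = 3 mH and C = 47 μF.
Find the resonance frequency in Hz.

Step 1 — Resonance condition Im(Z)=0 gives ω₀ = 1/√(LC).
Step 2 — ω₀ = 1/√(0.003·4.7e-05) = 2663 rad/s.
Step 3 — f₀ = ω₀/(2π) = 423.8 Hz.

f₀ = 423.8 Hz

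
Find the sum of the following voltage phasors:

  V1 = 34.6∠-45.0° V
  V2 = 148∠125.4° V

Step 1 — Convert each phasor to rectangular form:
  V1 = 34.6·(cos(-45.0°) + j·sin(-45.0°)) = 24.47 - j24.47 V
  V2 = 148·(cos(125.4°) + j·sin(125.4°)) = -85.73 + j120.6 V
Step 2 — Sum components: V_total = -61.27 + j96.17 V.
Step 3 — Convert to polar: |V_total| = 114 V, ∠V_total = 122.5°.

V_total = 114∠122.5° V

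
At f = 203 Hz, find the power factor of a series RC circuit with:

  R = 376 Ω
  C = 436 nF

Step 1 — Angular frequency: ω = 2π·f = 2π·203 = 1275 rad/s.
Step 2 — Component impedances:
  R: Z = R = 376 Ω
  C: Z = 1/(jωC) = -j/(ω·C) = 0 - j1798 Ω
Step 3 — Series combination: Z_total = R + C = 376 - j1798 Ω = 1837∠-78.2° Ω.
Step 4 — Power factor: PF = cos(φ) = Re(Z)/|Z| = 376/1837 = 0.2047.
Step 5 — Type: Im(Z) = -1798 ⇒ leading (phase φ = -78.2°).

PF = 0.2047 (leading, φ = -78.2°)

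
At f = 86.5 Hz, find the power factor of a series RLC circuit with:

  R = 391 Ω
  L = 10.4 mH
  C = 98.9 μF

Step 1 — Angular frequency: ω = 2π·f = 2π·86.5 = 543.5 rad/s.
Step 2 — Component impedances:
  R: Z = R = 391 Ω
  L: Z = jωL = j·543.5·0.0104 = 0 + j5.652 Ω
  C: Z = 1/(jωC) = -j/(ω·C) = 0 - j18.6 Ω
Step 3 — Series combination: Z_total = R + L + C = 391 - j12.95 Ω = 391.2∠-1.9° Ω.
Step 4 — Power factor: PF = cos(φ) = Re(Z)/|Z| = 391/391.2 = 0.9995.
Step 5 — Type: Im(Z) = -12.95 ⇒ leading (phase φ = -1.9°).

PF = 0.9995 (leading, φ = -1.9°)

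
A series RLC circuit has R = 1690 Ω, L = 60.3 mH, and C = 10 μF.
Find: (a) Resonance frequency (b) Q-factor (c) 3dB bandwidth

Step 1 — Resonance: ω₀ = 1/√(LC) = 1/√(0.0603·1e-05) = 1288 rad/s.
Step 2 — f₀ = ω₀/(2π) = 205 Hz.
Step 3 — Series Q: Q = ω₀L/R = 1288·0.0603/1690 = 0.04595.
Step 4 — Bandwidth: Δω = ω₀/Q = 2.803e+04 rad/s; BW = Δω/(2π) = 4461 Hz.

(a) f₀ = 205 Hz  (b) Q = 0.04595  (c) BW = 4461 Hz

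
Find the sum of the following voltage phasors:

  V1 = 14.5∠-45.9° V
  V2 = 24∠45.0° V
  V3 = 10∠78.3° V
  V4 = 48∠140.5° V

Step 1 — Convert each phasor to rectangular form:
  V1 = 14.5·(cos(-45.9°) + j·sin(-45.9°)) = 10.09 - j10.41 V
  V2 = 24·(cos(45.0°) + j·sin(45.0°)) = 16.97 + j16.97 V
  V3 = 10·(cos(78.3°) + j·sin(78.3°)) = 2.028 + j9.792 V
  V4 = 48·(cos(140.5°) + j·sin(140.5°)) = -37.04 + j30.53 V
Step 2 — Sum components: V_total = -7.949 + j46.88 V.
Step 3 — Convert to polar: |V_total| = 47.55 V, ∠V_total = 99.6°.

V_total = 47.55∠99.6° V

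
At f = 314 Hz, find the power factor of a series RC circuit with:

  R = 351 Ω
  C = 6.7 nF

Step 1 — Angular frequency: ω = 2π·f = 2π·314 = 1973 rad/s.
Step 2 — Component impedances:
  R: Z = R = 351 Ω
  C: Z = 1/(jωC) = -j/(ω·C) = 0 - j7.565e+04 Ω
Step 3 — Series combination: Z_total = R + C = 351 - j7.565e+04 Ω = 7.565e+04∠-89.7° Ω.
Step 4 — Power factor: PF = cos(φ) = Re(Z)/|Z| = 351/7.565e+04 = 0.00464.
Step 5 — Type: Im(Z) = -7.565e+04 ⇒ leading (phase φ = -89.7°).

PF = 0.00464 (leading, φ = -89.7°)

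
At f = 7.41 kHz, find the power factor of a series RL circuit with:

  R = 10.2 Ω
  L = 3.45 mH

Step 1 — Angular frequency: ω = 2π·f = 2π·7410 = 4.656e+04 rad/s.
Step 2 — Component impedances:
  R: Z = R = 10.2 Ω
  L: Z = jωL = j·4.656e+04·0.00345 = 0 + j160.6 Ω
Step 3 — Series combination: Z_total = R + L = 10.2 + j160.6 Ω = 161∠86.4° Ω.
Step 4 — Power factor: PF = cos(φ) = Re(Z)/|Z| = 10.2/160.95 = 0.06337.
Step 5 — Type: Im(Z) = 160.6 ⇒ lagging (phase φ = 86.4°).

PF = 0.06337 (lagging, φ = 86.4°)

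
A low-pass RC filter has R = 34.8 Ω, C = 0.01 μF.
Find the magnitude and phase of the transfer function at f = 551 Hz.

Step 1 — Angular frequency: ω = 2π·551 = 3462 rad/s.
Step 2 — Transfer function: H(jω) = 1/(1 + jωRC).
Step 3 — Denominator: 1 + jωRC = 1 + j·3462·34.8·1e-08 = 1 + j0.001205.
Step 4 — H = 1 - j0.001205.
Step 5 — Magnitude: |H| = 1 (-0.0 dB); phase: φ = -0.1°.

|H| = 1 (-0.0 dB), φ = -0.1°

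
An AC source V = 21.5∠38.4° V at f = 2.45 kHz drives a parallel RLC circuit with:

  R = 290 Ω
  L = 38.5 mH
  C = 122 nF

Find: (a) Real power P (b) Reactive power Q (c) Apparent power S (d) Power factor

Step 1 — Angular frequency: ω = 2π·f = 2π·2450 = 1.539e+04 rad/s.
Step 2 — Component impedances:
  R: Z = R = 290 Ω
  L: Z = jωL = j·1.539e+04·0.0385 = 0 + j592.7 Ω
  C: Z = 1/(jωC) = -j/(ω·C) = 0 - j532.5 Ω
Step 3 — Parallel combination: 1/Z_total = 1/R + 1/L + 1/C; Z_total = 289.1 - j15.99 Ω = 289.6∠-3.2° Ω.
Step 4 — Source phasor: V = 21.5∠38.4° V = 16.85 + j13.35 V.
Step 5 — Current: I = V / Z = 0.05555 + j0.04926 A = 0.07425∠41.6° A.
Step 6 — Complex power: S = V·I* = 1.594 - j0.08817 VA.
Step 7 — Real power: P = Re(S) = 1.594 W.
Step 8 — Reactive power: Q = Im(S) = -0.08817 VAR.
Step 9 — Apparent power: |S| = 1.596 VA.
Step 10 — Power factor: PF = P/|S| = 0.9985 (leading).

(a) P = 1.594 W  (b) Q = -0.08817 VAR  (c) S = 1.596 VA  (d) PF = 0.9985 (leading)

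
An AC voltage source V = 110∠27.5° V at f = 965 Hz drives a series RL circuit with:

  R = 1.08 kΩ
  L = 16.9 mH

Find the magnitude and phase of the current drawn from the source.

Step 1 — Angular frequency: ω = 2π·f = 2π·965 = 6063 rad/s.
Step 2 — Component impedances:
  R: Z = R = 1080 Ω
  L: Z = jωL = j·6063·0.0169 = 0 + j102.5 Ω
Step 3 — Series combination: Z_total = R + L = 1080 + j102.5 Ω = 1085∠5.4° Ω.
Step 4 — Source phasor: V = 110∠27.5° V = 97.57 + j50.79 V.
Step 5 — Ohm's law: I = V / Z_total = (97.57 + j50.79) / (1080 + j102.5) = 0.09396 + j0.03812 A.
Step 6 — Convert to polar: |I| = 0.1014 A, ∠I = 22.1°.

I = 0.1014∠22.1° A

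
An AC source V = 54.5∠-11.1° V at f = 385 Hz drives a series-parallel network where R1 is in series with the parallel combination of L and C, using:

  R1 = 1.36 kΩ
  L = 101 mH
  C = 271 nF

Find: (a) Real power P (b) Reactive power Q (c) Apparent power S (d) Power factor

Step 1 — Angular frequency: ω = 2π·f = 2π·385 = 2419 rad/s.
Step 2 — Component impedances:
  R1: Z = R = 1360 Ω
  L: Z = jωL = j·2419·0.101 = 0 + j244.3 Ω
  C: Z = 1/(jωC) = -j/(ω·C) = 0 - j1525 Ω
Step 3 — Parallel branch: L || C = 1/(1/L + 1/C) = 0 + j290.9 Ω.
Step 4 — Series with R1: Z_total = R1 + (L || C) = 1360 + j290.9 Ω = 1391∠12.1° Ω.
Step 5 — Source phasor: V = 54.5∠-11.1° V = 53.48 - j10.49 V.
Step 6 — Current: I = V / Z = 0.03603 - j0.01542 A = 0.03919∠-23.2° A.
Step 7 — Complex power: S = V·I* = 2.088 + j0.4467 VA.
Step 8 — Real power: P = Re(S) = 2.088 W.
Step 9 — Reactive power: Q = Im(S) = 0.4467 VAR.
Step 10 — Apparent power: |S| = 2.136 VA.
Step 11 — Power factor: PF = P/|S| = 0.9779 (lagging).

(a) P = 2.088 W  (b) Q = 0.4467 VAR  (c) S = 2.136 VA  (d) PF = 0.9779 (lagging)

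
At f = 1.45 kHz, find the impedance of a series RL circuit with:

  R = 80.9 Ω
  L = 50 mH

Step 1 — Angular frequency: ω = 2π·f = 2π·1450 = 9111 rad/s.
Step 2 — Component impedances:
  R: Z = R = 80.9 Ω
  L: Z = jωL = j·9111·0.05 = 0 + j455.5 Ω
Step 3 — Series combination: Z_total = R + L = 80.9 + j455.5 Ω = 462.7∠79.9° Ω.

Z = 80.9 + j455.5 Ω = 462.7∠79.9° Ω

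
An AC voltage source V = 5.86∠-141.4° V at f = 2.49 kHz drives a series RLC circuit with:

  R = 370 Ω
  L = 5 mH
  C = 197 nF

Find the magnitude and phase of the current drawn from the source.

Step 1 — Angular frequency: ω = 2π·f = 2π·2490 = 1.565e+04 rad/s.
Step 2 — Component impedances:
  R: Z = R = 370 Ω
  L: Z = jωL = j·1.565e+04·0.005 = 0 + j78.23 Ω
  C: Z = 1/(jωC) = -j/(ω·C) = 0 - j324.5 Ω
Step 3 — Series combination: Z_total = R + L + C = 370 - j246.2 Ω = 444.4∠-33.6° Ω.
Step 4 — Source phasor: V = 5.86∠-141.4° V = -4.58 - j3.656 V.
Step 5 — Ohm's law: I = V / Z_total = (-4.58 - j3.656) / (370 - j246.2) = -0.004021 - j0.01256 A.
Step 6 — Convert to polar: |I| = 0.01319 A, ∠I = -107.8°.

I = 0.01319∠-107.8° A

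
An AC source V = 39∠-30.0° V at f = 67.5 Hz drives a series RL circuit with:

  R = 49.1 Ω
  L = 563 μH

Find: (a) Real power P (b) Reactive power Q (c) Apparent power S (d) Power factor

Step 1 — Angular frequency: ω = 2π·f = 2π·67.5 = 424.1 rad/s.
Step 2 — Component impedances:
  R: Z = R = 49.1 Ω
  L: Z = jωL = j·424.1·0.000563 = 0 + j0.2388 Ω
Step 3 — Series combination: Z_total = R + L = 49.1 + j0.2388 Ω = 49.1∠0.3° Ω.
Step 4 — Source phasor: V = 39∠-30.0° V = 33.77 - j19.5 V.
Step 5 — Current: I = V / Z = 0.6859 - j0.4005 A = 0.7943∠-30.3° A.
Step 6 — Complex power: S = V·I* = 30.98 + j0.1506 VA.
Step 7 — Real power: P = Re(S) = 30.98 W.
Step 8 — Reactive power: Q = Im(S) = 0.1506 VAR.
Step 9 — Apparent power: |S| = 30.98 VA.
Step 10 — Power factor: PF = P/|S| = 1 (lagging).

(a) P = 30.98 W  (b) Q = 0.1506 VAR  (c) S = 30.98 VA  (d) PF = 1 (lagging)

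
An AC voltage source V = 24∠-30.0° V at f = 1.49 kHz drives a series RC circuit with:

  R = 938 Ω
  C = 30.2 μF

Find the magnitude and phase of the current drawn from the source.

Step 1 — Angular frequency: ω = 2π·f = 2π·1490 = 9362 rad/s.
Step 2 — Component impedances:
  R: Z = R = 938 Ω
  C: Z = 1/(jωC) = -j/(ω·C) = 0 - j3.537 Ω
Step 3 — Series combination: Z_total = R + C = 938 - j3.537 Ω = 938∠-0.2° Ω.
Step 4 — Source phasor: V = 24∠-30.0° V = 20.78 - j12 V.
Step 5 — Ohm's law: I = V / Z_total = (20.78 - j12) / (938 - j3.537) = 0.02221 - j0.01271 A.
Step 6 — Convert to polar: |I| = 0.02559 A, ∠I = -29.8°.

I = 0.02559∠-29.8° A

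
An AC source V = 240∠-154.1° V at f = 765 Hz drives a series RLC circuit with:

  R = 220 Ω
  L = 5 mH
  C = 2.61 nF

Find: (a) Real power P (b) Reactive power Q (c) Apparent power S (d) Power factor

Step 1 — Angular frequency: ω = 2π·f = 2π·765 = 4807 rad/s.
Step 2 — Component impedances:
  R: Z = R = 220 Ω
  L: Z = jωL = j·4807·0.005 = 0 + j24.03 Ω
  C: Z = 1/(jωC) = -j/(ω·C) = 0 - j7.971e+04 Ω
Step 3 — Series combination: Z_total = R + L + C = 220 - j7.969e+04 Ω = 7.969e+04∠-89.8° Ω.
Step 4 — Source phasor: V = 240∠-154.1° V = -215.9 - j104.8 V.
Step 5 — Current: I = V / Z = 0.001308 - j0.002713 A = 0.003012∠-64.3° A.
Step 6 — Complex power: S = V·I* = 0.001996 - j0.7228 VA.
Step 7 — Real power: P = Re(S) = 0.001996 W.
Step 8 — Reactive power: Q = Im(S) = -0.7228 VAR.
Step 9 — Apparent power: |S| = 0.7228 VA.
Step 10 — Power factor: PF = P/|S| = 0.002761 (leading).

(a) P = 0.001996 W  (b) Q = -0.7228 VAR  (c) S = 0.7228 VA  (d) PF = 0.002761 (leading)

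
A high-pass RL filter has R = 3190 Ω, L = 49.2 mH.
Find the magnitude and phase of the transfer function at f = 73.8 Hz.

Step 1 — Angular frequency: ω = 2π·73.8 = 463.7 rad/s.
Step 2 — Transfer function: H(jω) = jωL/(R + jωL).
Step 3 — Numerator jωL = j·22.81; denominator R + jωL = 3190 + j22.81.
Step 4 — H = 5.114e-05 + j0.007151.
Step 5 — Magnitude: |H| = 0.007152 (-42.9 dB); phase: φ = 89.6°.

|H| = 0.007152 (-42.9 dB), φ = 89.6°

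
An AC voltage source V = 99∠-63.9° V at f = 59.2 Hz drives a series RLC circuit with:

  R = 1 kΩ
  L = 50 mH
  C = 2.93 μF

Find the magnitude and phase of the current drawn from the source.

Step 1 — Angular frequency: ω = 2π·f = 2π·59.2 = 372 rad/s.
Step 2 — Component impedances:
  R: Z = R = 1000 Ω
  L: Z = jωL = j·372·0.05 = 0 + j18.6 Ω
  C: Z = 1/(jωC) = -j/(ω·C) = 0 - j917.6 Ω
Step 3 — Series combination: Z_total = R + L + C = 1000 - j899 Ω = 1345∠-42.0° Ω.
Step 4 — Source phasor: V = 99∠-63.9° V = 43.55 - j88.9 V.
Step 5 — Ohm's law: I = V / Z_total = (43.55 - j88.9) / (1000 - j899) = 0.06829 - j0.02752 A.
Step 6 — Convert to polar: |I| = 0.07362 A, ∠I = -21.9°.

I = 0.07362∠-21.9° A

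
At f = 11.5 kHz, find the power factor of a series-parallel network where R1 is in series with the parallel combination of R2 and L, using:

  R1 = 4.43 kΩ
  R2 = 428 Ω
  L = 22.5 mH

Step 1 — Angular frequency: ω = 2π·f = 2π·1.15e+04 = 7.226e+04 rad/s.
Step 2 — Component impedances:
  R1: Z = R = 4430 Ω
  R2: Z = R = 428 Ω
  L: Z = jωL = j·7.226e+04·0.0225 = 0 + j1626 Ω
Step 3 — Parallel branch: R2 || L = 1/(1/R2 + 1/L) = 400.3 + j105.4 Ω.
Step 4 — Series with R1: Z_total = R1 + (R2 || L) = 4830 + j105.4 Ω = 4831∠1.2° Ω.
Step 5 — Power factor: PF = cos(φ) = Re(Z)/|Z| = 4830/4831 = 0.9998.
Step 6 — Type: Im(Z) = 105.4 ⇒ lagging (phase φ = 1.2°).

PF = 0.9998 (lagging, φ = 1.2°)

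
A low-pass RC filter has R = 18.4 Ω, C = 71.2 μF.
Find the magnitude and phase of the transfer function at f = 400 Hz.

Step 1 — Angular frequency: ω = 2π·400 = 2513 rad/s.
Step 2 — Transfer function: H(jω) = 1/(1 + jωRC).
Step 3 — Denominator: 1 + jωRC = 1 + j·2513·18.4·7.12e-05 = 1 + j3.293.
Step 4 — H = 0.08445 - j0.2781.
Step 5 — Magnitude: |H| = 0.2906 (-10.7 dB); phase: φ = -73.1°.

|H| = 0.2906 (-10.7 dB), φ = -73.1°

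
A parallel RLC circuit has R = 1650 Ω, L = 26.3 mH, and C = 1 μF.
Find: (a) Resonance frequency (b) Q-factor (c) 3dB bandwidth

Step 1 — Resonance: ω₀ = 1/√(LC) = 1/√(0.0263·1e-06) = 6166 rad/s.
Step 2 — f₀ = ω₀/(2π) = 981.4 Hz.
Step 3 — Parallel Q: Q = R/(ω₀L) = 1650/(6166·0.0263) = 10.17.
Step 4 — Bandwidth: Δω = ω₀/Q = 606.1 rad/s; BW = Δω/(2π) = 96.46 Hz.

(a) f₀ = 981.4 Hz  (b) Q = 10.17  (c) BW = 96.46 Hz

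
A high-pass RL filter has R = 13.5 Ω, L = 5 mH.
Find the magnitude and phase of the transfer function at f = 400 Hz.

Step 1 — Angular frequency: ω = 2π·400 = 2513 rad/s.
Step 2 — Transfer function: H(jω) = jωL/(R + jωL).
Step 3 — Numerator jωL = j·12.57; denominator R + jωL = 13.5 + j12.57.
Step 4 — H = 0.4642 + j0.4987.
Step 5 — Magnitude: |H| = 0.6813 (-3.3 dB); phase: φ = 47.1°.

|H| = 0.6813 (-3.3 dB), φ = 47.1°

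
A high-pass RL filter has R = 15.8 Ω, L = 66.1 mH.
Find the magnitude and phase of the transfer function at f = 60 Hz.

Step 1 — Angular frequency: ω = 2π·60 = 377 rad/s.
Step 2 — Transfer function: H(jω) = jωL/(R + jωL).
Step 3 — Numerator jωL = j·24.92; denominator R + jωL = 15.8 + j24.92.
Step 4 — H = 0.7133 + j0.4522.
Step 5 — Magnitude: |H| = 0.8445 (-1.5 dB); phase: φ = 32.4°.

|H| = 0.8445 (-1.5 dB), φ = 32.4°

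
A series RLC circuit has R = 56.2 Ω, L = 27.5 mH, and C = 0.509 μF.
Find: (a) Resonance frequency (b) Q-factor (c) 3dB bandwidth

Step 1 — Resonance condition Im(Z)=0 gives ω₀ = 1/√(LC).
Step 2 — ω₀ = 1/√(0.0275·5.09e-07) = 8452 rad/s.
Step 3 — f₀ = ω₀/(2π) = 1345 Hz.
Step 4 — Series Q: Q = ω₀L/R = 8452·0.0275/56.2 = 4.136.
Step 5 — 3dB bandwidth: Δω = ω₀/Q = 2044 rad/s; BW = Δω/(2π) = 325.3 Hz.

(a) f₀ = 1345 Hz  (b) Q = 4.136  (c) BW = 325.3 Hz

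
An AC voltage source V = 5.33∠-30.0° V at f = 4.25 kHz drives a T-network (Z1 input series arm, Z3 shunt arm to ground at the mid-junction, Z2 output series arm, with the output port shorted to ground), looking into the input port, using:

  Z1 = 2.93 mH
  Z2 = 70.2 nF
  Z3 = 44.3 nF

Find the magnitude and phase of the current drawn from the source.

Step 1 — Angular frequency: ω = 2π·f = 2π·4250 = 2.67e+04 rad/s.
Step 2 — Component impedances:
  Z1: Z = jωL = j·2.67e+04·0.00293 = 0 + j78.24 Ω
  Z2: Z = 1/(jωC) = -j/(ω·C) = 0 - j533.5 Ω
  Z3: Z = 1/(jωC) = -j/(ω·C) = 0 - j845.3 Ω
Step 3 — With the output port shorted to ground, the output series arm Z2 runs from the junction to ground; the shunt arm Z3 also runs from the junction to ground. They appear in parallel: Z3 || Z2 = 0 - j327.1 Ω.
Step 4 — Series with input arm Z1: Z_in = Z1 + (Z3 || Z2) = 0 - j248.8 Ω = 248.8∠-90.0° Ω.
Step 5 — Source phasor: V = 5.33∠-30.0° V = 4.616 - j2.665 V.
Step 6 — Ohm's law: I = V / Z_total = (4.616 - j2.665) / (0 - j248.8) = 0.01071 + j0.01855 A.
Step 7 — Convert to polar: |I| = 0.02142 A, ∠I = 60.0°.

I = 0.02142∠60.0° A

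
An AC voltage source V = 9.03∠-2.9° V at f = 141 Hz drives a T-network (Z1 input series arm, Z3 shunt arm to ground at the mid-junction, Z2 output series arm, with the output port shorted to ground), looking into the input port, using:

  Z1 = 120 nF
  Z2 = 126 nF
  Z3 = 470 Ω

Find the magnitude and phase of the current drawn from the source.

Step 1 — Angular frequency: ω = 2π·f = 2π·141 = 885.9 rad/s.
Step 2 — Component impedances:
  Z1: Z = 1/(jωC) = -j/(ω·C) = 0 - j9406 Ω
  Z2: Z = 1/(jωC) = -j/(ω·C) = 0 - j8958 Ω
  Z3: Z = R = 470 Ω
Step 3 — With the output port shorted to ground, the output series arm Z2 runs from the junction to ground; the shunt arm Z3 also runs from the junction to ground. They appear in parallel: Z3 || Z2 = 468.7 - j24.59 Ω.
Step 4 — Series with input arm Z1: Z_in = Z1 + (Z3 || Z2) = 468.7 - j9431 Ω = 9443∠-87.2° Ω.
Step 5 — Source phasor: V = 9.03∠-2.9° V = 9.018 - j0.4569 V.
Step 6 — Ohm's law: I = V / Z_total = (9.018 - j0.4569) / (468.7 - j9431) = 9.573e-05 + j0.0009515 A.
Step 7 — Convert to polar: |I| = 0.0009563 A, ∠I = 84.3°.

I = 0.0009563∠84.3° A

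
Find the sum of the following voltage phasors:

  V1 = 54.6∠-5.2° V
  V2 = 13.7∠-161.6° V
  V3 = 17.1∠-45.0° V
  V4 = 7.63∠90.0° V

Step 1 — Convert each phasor to rectangular form:
  V1 = 54.6·(cos(-5.2°) + j·sin(-5.2°)) = 54.38 - j4.949 V
  V2 = 13.7·(cos(-161.6°) + j·sin(-161.6°)) = -13 - j4.324 V
  V3 = 17.1·(cos(-45.0°) + j·sin(-45.0°)) = 12.09 - j12.09 V
  V4 = 7.63·(cos(90.0°) + j·sin(90.0°)) = 0 + j7.63 V
Step 2 — Sum components: V_total = 53.47 - j13.73 V.
Step 3 — Convert to polar: |V_total| = 55.2 V, ∠V_total = -14.4°.

V_total = 55.2∠-14.4° V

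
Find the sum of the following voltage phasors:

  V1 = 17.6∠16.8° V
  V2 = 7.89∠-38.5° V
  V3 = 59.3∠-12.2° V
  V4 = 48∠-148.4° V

Step 1 — Convert each phasor to rectangular form:
  V1 = 17.6·(cos(16.8°) + j·sin(16.8°)) = 16.85 + j5.087 V
  V2 = 7.89·(cos(-38.5°) + j·sin(-38.5°)) = 6.175 - j4.912 V
  V3 = 59.3·(cos(-12.2°) + j·sin(-12.2°)) = 57.96 - j12.53 V
  V4 = 48·(cos(-148.4°) + j·sin(-148.4°)) = -40.88 - j25.15 V
Step 2 — Sum components: V_total = 40.1 - j37.51 V.
Step 3 — Convert to polar: |V_total| = 54.91 V, ∠V_total = -43.1°.

V_total = 54.91∠-43.1° V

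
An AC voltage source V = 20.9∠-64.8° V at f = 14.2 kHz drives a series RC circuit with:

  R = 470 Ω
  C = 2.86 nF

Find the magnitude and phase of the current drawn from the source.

Step 1 — Angular frequency: ω = 2π·f = 2π·1.42e+04 = 8.922e+04 rad/s.
Step 2 — Component impedances:
  R: Z = R = 470 Ω
  C: Z = 1/(jωC) = -j/(ω·C) = 0 - j3919 Ω
Step 3 — Series combination: Z_total = R + C = 470 - j3919 Ω = 3947∠-83.2° Ω.
Step 4 — Source phasor: V = 20.9∠-64.8° V = 8.899 - j18.91 V.
Step 5 — Ohm's law: I = V / Z_total = (8.899 - j18.91) / (470 - j3919) = 0.005026 + j0.001668 A.
Step 6 — Convert to polar: |I| = 0.005295 A, ∠I = 18.4°.

I = 0.005295∠18.4° A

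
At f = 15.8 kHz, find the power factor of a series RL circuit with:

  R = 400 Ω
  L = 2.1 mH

Step 1 — Angular frequency: ω = 2π·f = 2π·1.58e+04 = 9.927e+04 rad/s.
Step 2 — Component impedances:
  R: Z = R = 400 Ω
  L: Z = jωL = j·9.927e+04·0.0021 = 0 + j208.5 Ω
Step 3 — Series combination: Z_total = R + L = 400 + j208.5 Ω = 451.1∠27.5° Ω.
Step 4 — Power factor: PF = cos(φ) = Re(Z)/|Z| = 400/451.07 = 0.8868.
Step 5 — Type: Im(Z) = 208.5 ⇒ lagging (phase φ = 27.5°).

PF = 0.8868 (lagging, φ = 27.5°)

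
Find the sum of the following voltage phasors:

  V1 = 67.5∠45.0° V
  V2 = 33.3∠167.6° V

Step 1 — Convert each phasor to rectangular form:
  V1 = 67.5·(cos(45.0°) + j·sin(45.0°)) = 47.73 + j47.73 V
  V2 = 33.3·(cos(167.6°) + j·sin(167.6°)) = -32.52 + j7.151 V
Step 2 — Sum components: V_total = 15.21 + j54.88 V.
Step 3 — Convert to polar: |V_total| = 56.95 V, ∠V_total = 74.5°.

V_total = 56.95∠74.5° V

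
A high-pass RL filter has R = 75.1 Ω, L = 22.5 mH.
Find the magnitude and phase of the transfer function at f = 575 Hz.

Step 1 — Angular frequency: ω = 2π·575 = 3613 rad/s.
Step 2 — Transfer function: H(jω) = jωL/(R + jωL).
Step 3 — Numerator jωL = j·81.29; denominator R + jωL = 75.1 + j81.29.
Step 4 — H = 0.5395 + j0.4984.
Step 5 — Magnitude: |H| = 0.7345 (-2.7 dB); phase: φ = 42.7°.

|H| = 0.7345 (-2.7 dB), φ = 42.7°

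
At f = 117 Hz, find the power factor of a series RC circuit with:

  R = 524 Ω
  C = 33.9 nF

Step 1 — Angular frequency: ω = 2π·f = 2π·117 = 735.1 rad/s.
Step 2 — Component impedances:
  R: Z = R = 524 Ω
  C: Z = 1/(jωC) = -j/(ω·C) = 0 - j4.013e+04 Ω
Step 3 — Series combination: Z_total = R + C = 524 - j4.013e+04 Ω = 4.013e+04∠-89.3° Ω.
Step 4 — Power factor: PF = cos(φ) = Re(Z)/|Z| = 524/4.013e+04 = 0.01306.
Step 5 — Type: Im(Z) = -4.013e+04 ⇒ leading (phase φ = -89.3°).

PF = 0.01306 (leading, φ = -89.3°)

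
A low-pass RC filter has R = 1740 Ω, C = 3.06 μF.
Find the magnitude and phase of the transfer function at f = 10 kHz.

Step 1 — Angular frequency: ω = 2π·1e+04 = 6.283e+04 rad/s.
Step 2 — Transfer function: H(jω) = 1/(1 + jωRC).
Step 3 — Denominator: 1 + jωRC = 1 + j·6.283e+04·1740·3.06e-06 = 1 + j334.5.
Step 4 — H = 8.935e-06 - j0.002989.
Step 5 — Magnitude: |H| = 0.002989 (-50.5 dB); phase: φ = -89.8°.

|H| = 0.002989 (-50.5 dB), φ = -89.8°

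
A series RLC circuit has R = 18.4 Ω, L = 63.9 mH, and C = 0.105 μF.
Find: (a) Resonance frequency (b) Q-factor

Step 1 — Resonance condition Im(Z)=0 gives ω₀ = 1/√(LC).
Step 2 — ω₀ = 1/√(0.0639·1.05e-07) = 1.221e+04 rad/s.
Step 3 — f₀ = ω₀/(2π) = 1943 Hz.
Step 4 — Series Q: Q = ω₀L/R = 1.221e+04·0.0639/18.4 = 42.4.

(a) f₀ = 1943 Hz  (b) Q = 42.4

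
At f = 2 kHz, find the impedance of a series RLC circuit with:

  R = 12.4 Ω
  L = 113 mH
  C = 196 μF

Step 1 — Angular frequency: ω = 2π·f = 2π·2000 = 1.257e+04 rad/s.
Step 2 — Component impedances:
  R: Z = R = 12.4 Ω
  L: Z = jωL = j·1.257e+04·0.113 = 0 + j1420 Ω
  C: Z = 1/(jωC) = -j/(ω·C) = 0 - j0.406 Ω
Step 3 — Series combination: Z_total = R + L + C = 12.4 + j1420 Ω = 1420∠89.5° Ω.

Z = 12.4 + j1420 Ω = 1420∠89.5° Ω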